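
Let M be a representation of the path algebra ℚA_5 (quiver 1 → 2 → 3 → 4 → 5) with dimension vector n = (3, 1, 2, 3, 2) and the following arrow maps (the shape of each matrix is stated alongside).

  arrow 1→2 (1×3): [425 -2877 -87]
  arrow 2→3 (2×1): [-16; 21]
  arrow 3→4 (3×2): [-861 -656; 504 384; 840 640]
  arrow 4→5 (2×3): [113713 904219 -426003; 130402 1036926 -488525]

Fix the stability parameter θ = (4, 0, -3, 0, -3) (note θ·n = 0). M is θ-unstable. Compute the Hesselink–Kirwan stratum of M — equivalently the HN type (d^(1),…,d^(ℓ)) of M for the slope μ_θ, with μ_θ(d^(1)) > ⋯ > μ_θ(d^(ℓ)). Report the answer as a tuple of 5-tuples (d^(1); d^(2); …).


Barcode: M ≅ I[1,1]^2, I[1,3], I[3,5], I[4,4], I[4,5]. HN layers by μ_θ (5 steps, strictly decreasing):
  μ^(1)=4; μ^(2)=1/3; μ^(3)=0; μ^(4)=-3/2; μ^(5)=-3

((2, 0, 0, 0, 0); (1, 1, 1, 0, 0); (0, 0, 0, 1, 0); (0, 0, 0, 2, 2); (0, 0, 1, 0, 0))


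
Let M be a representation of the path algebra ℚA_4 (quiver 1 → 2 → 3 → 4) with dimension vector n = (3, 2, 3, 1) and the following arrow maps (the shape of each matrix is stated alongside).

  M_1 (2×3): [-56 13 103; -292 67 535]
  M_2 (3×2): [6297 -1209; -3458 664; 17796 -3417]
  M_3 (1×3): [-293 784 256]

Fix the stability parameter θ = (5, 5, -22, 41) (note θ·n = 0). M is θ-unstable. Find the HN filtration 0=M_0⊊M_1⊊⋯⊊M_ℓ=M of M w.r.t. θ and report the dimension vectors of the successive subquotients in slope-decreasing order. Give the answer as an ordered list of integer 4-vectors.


Barcode: M ≅ I[1,1], I[1,3], I[1,4], I[3,3]. HN layers by μ_θ (4 steps, strictly decreasing):
  μ^(1)=41; μ^(2)=5; μ^(3)=-4; μ^(4)=-22

((0, 0, 0, 1); (1, 0, 0, 0); (2, 2, 2, 0); (0, 0, 1, 0))


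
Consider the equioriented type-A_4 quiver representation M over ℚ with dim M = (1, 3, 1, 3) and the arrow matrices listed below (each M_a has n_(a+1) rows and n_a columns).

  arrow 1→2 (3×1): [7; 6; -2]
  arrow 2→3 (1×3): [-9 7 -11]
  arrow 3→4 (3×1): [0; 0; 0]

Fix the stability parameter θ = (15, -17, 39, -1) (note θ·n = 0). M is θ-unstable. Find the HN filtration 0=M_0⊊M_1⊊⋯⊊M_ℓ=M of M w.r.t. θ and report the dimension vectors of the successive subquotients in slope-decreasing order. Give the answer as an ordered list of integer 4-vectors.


Interval decomposition of M: I[1,3], I[2,2]^2, I[4,4]^3.
HN type (ℓ=3): μ^(1)=39; μ^(2)=-1; μ^(3)=-17

((0, 0, 1, 0); (1, 1, 0, 3); (0, 2, 0, 0))


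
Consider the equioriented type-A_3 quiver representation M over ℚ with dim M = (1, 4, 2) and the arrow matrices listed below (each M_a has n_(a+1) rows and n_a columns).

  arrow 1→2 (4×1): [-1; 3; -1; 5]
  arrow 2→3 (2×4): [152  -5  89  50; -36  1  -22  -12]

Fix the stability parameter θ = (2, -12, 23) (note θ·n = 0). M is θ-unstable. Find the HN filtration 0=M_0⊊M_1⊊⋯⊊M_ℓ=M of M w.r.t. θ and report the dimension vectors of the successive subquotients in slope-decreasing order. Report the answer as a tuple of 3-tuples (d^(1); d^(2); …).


Via rank(M_{q-1}∘⋯∘M_p): M ≅ I[1,3], I[2,2]^2, I[2,3].
μ_θ-semistable layers: μ^(1)=23; μ^(2)=-5; μ^(3)=-12

((0, 0, 2); (1, 1, 0); (0, 3, 0))


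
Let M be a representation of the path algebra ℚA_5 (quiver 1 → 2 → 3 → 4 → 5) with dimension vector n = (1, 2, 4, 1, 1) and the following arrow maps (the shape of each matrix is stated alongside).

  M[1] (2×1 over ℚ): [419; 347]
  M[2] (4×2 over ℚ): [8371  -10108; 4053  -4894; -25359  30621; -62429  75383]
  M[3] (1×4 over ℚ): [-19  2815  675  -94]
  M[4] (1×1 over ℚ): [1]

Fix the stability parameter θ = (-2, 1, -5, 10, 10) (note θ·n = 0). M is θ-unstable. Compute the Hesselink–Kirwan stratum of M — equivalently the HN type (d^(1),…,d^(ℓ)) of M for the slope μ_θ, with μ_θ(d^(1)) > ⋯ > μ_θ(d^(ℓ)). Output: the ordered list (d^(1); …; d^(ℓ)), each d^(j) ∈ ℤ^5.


Interval decomposition of M: I[1,5], I[2,3], I[3,3]^2.
HN type (ℓ=3): μ^(1)=10; μ^(2)=-2; μ^(3)=-5

((0, 0, 0, 1, 1); (1, 2, 2, 0, 0); (0, 0, 2, 0, 0))


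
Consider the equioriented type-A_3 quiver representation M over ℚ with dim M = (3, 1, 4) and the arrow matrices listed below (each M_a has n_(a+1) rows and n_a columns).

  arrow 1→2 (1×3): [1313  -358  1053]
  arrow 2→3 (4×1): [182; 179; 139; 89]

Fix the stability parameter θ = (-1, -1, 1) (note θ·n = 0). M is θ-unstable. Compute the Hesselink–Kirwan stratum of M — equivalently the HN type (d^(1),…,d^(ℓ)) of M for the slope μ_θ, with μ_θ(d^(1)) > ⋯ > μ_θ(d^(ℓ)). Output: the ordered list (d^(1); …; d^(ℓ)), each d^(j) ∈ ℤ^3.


Barcode: M ≅ I[1,1]^2, I[1,3], I[3,3]^3. HN layers by μ_θ (2 steps, strictly decreasing):
  μ^(1)=1; μ^(2)=-1

((0, 0, 4); (3, 1, 0))


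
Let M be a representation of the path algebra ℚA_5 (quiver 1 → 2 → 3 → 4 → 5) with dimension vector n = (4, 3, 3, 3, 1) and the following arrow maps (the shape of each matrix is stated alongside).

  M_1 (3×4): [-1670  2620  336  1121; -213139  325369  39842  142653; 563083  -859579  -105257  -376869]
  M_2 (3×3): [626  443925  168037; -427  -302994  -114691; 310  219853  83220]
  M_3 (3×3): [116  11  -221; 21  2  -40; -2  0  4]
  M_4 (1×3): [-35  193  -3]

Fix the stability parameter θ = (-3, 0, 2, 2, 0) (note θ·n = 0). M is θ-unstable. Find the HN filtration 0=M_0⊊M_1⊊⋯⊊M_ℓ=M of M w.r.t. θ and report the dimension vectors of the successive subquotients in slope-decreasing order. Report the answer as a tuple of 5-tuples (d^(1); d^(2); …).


Via rank(M_{q-1}∘⋯∘M_p): M ≅ I[1,1], I[1,3], I[1,4], I[1,5], I[4,4].
μ_θ-semistable layers: μ^(1)=2; μ^(2)=4/3; μ^(3)=0; μ^(4)=-3

((0, 0, 2, 2, 0); (0, 0, 1, 1, 1); (0, 3, 0, 0, 0); (4, 0, 0, 0, 0))


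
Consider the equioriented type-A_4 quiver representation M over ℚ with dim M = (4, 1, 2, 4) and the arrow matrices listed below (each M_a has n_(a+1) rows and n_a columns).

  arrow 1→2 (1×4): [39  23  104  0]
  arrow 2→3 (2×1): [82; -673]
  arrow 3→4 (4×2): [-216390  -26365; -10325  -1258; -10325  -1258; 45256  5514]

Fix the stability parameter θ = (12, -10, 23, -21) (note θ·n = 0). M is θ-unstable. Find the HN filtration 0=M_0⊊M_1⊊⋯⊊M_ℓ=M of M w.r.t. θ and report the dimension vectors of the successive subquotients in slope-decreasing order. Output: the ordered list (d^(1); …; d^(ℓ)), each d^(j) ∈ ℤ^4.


Interval decomposition of M: I[1,1]^3, I[1,4], I[3,4], I[4,4]^2.
HN type (ℓ=3): μ^(1)=12; μ^(2)=1; μ^(3)=-21

((3, 0, 0, 0); (1, 1, 2, 2); (0, 0, 0, 2))


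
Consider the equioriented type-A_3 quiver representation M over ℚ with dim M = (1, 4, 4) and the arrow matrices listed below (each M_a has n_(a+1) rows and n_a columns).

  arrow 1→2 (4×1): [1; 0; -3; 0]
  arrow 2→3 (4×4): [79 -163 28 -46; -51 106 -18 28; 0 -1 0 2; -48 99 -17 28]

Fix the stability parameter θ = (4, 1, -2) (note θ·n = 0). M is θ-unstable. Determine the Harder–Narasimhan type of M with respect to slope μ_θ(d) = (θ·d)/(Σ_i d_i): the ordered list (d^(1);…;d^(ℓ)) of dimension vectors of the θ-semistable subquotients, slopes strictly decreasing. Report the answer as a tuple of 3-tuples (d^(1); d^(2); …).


Barcode: M ≅ I[1,3], I[2,2], I[2,3]^2, I[3,3]. HN layers by μ_θ (3 steps, strictly decreasing):
  μ^(1)=1; μ^(2)=-1/2; μ^(3)=-2

((1, 2, 1); (0, 2, 2); (0, 0, 1))


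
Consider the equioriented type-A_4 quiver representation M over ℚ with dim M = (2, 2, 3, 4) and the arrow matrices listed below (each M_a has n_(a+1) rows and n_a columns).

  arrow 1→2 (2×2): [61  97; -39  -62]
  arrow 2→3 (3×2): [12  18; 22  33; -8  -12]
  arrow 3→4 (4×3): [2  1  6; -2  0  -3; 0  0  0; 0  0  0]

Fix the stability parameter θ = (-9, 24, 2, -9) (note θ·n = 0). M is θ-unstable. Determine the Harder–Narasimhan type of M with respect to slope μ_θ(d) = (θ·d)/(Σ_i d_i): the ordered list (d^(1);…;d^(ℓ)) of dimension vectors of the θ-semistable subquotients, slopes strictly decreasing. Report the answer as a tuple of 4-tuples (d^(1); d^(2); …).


Interval decomposition of M: I[1,2], I[1,4], I[3,3], I[3,4], I[4,4]^2.
HN type (ℓ=5): μ^(1)=24; μ^(2)=17/3; μ^(3)=2; μ^(4)=-7/2; μ^(5)=-9

((0, 1, 0, 0); (0, 1, 1, 1); (0, 0, 1, 0); (0, 0, 1, 1); (2, 0, 0, 2))


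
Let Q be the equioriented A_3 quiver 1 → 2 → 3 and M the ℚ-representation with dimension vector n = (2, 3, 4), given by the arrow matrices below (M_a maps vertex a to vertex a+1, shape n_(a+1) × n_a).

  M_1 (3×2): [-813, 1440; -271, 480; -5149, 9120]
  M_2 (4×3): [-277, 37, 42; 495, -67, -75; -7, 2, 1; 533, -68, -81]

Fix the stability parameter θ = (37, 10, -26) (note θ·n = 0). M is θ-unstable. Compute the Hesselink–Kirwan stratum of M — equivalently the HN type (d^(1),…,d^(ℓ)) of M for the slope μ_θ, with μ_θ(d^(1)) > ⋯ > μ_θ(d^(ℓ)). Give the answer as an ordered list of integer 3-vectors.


Barcode: M ≅ I[1,1], I[1,3], I[2,3]^2, I[3,3]. HN layers by μ_θ (4 steps, strictly decreasing):
  μ^(1)=37; μ^(2)=7; μ^(3)=-8; μ^(4)=-26

((1, 0, 0); (1, 1, 1); (0, 2, 2); (0, 0, 1))


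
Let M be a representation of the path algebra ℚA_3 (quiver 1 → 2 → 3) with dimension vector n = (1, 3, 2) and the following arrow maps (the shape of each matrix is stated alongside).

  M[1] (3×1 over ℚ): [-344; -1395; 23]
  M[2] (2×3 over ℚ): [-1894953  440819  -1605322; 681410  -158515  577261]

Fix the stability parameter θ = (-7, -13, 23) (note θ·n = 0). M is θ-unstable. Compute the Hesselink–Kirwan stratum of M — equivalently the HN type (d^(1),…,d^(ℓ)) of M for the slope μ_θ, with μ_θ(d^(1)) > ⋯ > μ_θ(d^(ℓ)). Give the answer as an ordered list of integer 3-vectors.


Via rank(M_{q-1}∘⋯∘M_p): M ≅ I[1,3], I[2,2], I[2,3].
μ_θ-semistable layers: μ^(1)=23; μ^(2)=-10; μ^(3)=-13

((0, 0, 2); (1, 1, 0); (0, 2, 0))


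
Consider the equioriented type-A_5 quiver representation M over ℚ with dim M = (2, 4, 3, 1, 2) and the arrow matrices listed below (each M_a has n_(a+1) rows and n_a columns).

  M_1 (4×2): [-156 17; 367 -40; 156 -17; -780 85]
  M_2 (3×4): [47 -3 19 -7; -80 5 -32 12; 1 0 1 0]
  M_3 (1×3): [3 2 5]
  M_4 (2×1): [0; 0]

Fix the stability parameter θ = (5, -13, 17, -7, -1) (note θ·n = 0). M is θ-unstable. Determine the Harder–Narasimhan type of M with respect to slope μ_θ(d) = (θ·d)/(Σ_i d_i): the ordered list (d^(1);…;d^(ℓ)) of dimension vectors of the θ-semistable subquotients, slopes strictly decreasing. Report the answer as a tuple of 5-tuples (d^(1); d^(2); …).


Interval decomposition of M: I[1,3], I[1,4], I[2,2], I[2,3], I[5,5]^2.
HN type (ℓ=5): μ^(1)=17; μ^(2)=5; μ^(3)=-1; μ^(4)=-4; μ^(5)=-13

((0, 0, 2, 0, 0); (0, 0, 1, 1, 0); (0, 0, 0, 0, 2); (2, 2, 0, 0, 0); (0, 2, 0, 0, 0))


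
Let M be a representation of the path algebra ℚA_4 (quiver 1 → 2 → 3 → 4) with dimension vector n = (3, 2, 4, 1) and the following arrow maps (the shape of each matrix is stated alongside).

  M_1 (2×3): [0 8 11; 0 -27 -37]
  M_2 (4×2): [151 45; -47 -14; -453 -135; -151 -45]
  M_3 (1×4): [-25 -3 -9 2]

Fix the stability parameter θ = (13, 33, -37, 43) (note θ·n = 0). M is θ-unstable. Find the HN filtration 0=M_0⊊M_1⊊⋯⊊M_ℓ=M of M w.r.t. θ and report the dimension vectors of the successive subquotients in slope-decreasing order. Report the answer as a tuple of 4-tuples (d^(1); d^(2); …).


Barcode: M ≅ I[1,1], I[1,3], I[1,4], I[3,3]^2. HN layers by μ_θ (4 steps, strictly decreasing):
  μ^(1)=43; μ^(2)=13; μ^(3)=3; μ^(4)=-37

((0, 0, 0, 1); (1, 0, 0, 0); (2, 2, 2, 0); (0, 0, 2, 0))


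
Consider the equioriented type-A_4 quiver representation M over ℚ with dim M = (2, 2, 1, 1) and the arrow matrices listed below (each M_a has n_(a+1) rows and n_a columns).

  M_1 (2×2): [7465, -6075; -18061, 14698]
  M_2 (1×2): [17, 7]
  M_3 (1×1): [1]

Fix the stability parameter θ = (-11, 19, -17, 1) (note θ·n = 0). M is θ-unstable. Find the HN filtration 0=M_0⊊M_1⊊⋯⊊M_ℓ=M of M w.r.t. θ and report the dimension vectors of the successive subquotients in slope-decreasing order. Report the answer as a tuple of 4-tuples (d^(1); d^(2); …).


Interval decomposition of M: I[1,2], I[1,4].
HN type (ℓ=3): μ^(1)=19; μ^(2)=1; μ^(3)=-11

((0, 1, 0, 0); (0, 1, 1, 1); (2, 0, 0, 0))


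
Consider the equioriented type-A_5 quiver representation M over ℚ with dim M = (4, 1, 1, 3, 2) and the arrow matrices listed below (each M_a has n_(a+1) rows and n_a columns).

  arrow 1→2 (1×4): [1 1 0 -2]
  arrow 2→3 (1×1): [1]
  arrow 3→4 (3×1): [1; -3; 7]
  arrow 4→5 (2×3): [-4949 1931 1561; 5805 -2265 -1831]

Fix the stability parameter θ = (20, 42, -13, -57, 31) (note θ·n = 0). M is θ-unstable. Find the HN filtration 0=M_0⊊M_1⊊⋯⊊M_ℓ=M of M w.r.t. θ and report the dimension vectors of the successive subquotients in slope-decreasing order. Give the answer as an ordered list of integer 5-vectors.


Via rank(M_{q-1}∘⋯∘M_p): M ≅ I[1,1]^3, I[1,5], I[4,4], I[4,5].
μ_θ-semistable layers: μ^(1)=31; μ^(2)=20; μ^(3)=-2; μ^(4)=-57

((0, 0, 0, 0, 2); (3, 0, 0, 0, 0); (1, 1, 1, 1, 0); (0, 0, 0, 2, 0))


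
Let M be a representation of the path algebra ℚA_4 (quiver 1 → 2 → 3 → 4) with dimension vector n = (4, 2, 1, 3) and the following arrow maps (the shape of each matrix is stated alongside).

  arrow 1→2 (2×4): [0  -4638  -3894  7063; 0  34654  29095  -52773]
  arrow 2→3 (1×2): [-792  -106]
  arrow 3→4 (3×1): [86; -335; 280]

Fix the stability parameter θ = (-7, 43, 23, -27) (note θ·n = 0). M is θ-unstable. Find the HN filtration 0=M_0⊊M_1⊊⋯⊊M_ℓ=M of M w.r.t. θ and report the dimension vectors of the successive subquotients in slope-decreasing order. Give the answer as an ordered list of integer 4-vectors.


Via rank(M_{q-1}∘⋯∘M_p): M ≅ I[1,1]^2, I[1,2], I[1,4], I[4,4]^2.
μ_θ-semistable layers: μ^(1)=43; μ^(2)=13; μ^(3)=-7; μ^(4)=-27

((0, 1, 0, 0); (0, 1, 1, 1); (4, 0, 0, 0); (0, 0, 0, 2))


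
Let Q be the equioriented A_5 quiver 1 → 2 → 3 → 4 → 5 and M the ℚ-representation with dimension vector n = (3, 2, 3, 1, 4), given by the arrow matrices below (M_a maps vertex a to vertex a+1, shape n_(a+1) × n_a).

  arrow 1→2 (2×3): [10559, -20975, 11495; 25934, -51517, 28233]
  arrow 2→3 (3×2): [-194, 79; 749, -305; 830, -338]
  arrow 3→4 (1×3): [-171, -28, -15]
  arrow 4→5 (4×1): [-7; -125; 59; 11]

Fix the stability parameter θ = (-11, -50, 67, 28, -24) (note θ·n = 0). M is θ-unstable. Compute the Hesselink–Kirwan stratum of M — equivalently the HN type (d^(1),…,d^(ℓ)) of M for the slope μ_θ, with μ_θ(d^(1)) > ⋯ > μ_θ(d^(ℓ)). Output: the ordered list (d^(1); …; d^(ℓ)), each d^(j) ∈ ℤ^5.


Via rank(M_{q-1}∘⋯∘M_p): M ≅ I[1,1], I[1,3], I[1,5], I[3,3], I[5,5]^3.
μ_θ-semistable layers: μ^(1)=67; μ^(2)=71/3; μ^(3)=-11; μ^(4)=-24; μ^(5)=-61/2

((0, 0, 2, 0, 0); (0, 0, 1, 1, 1); (1, 0, 0, 0, 0); (0, 0, 0, 0, 3); (2, 2, 0, 0, 0))


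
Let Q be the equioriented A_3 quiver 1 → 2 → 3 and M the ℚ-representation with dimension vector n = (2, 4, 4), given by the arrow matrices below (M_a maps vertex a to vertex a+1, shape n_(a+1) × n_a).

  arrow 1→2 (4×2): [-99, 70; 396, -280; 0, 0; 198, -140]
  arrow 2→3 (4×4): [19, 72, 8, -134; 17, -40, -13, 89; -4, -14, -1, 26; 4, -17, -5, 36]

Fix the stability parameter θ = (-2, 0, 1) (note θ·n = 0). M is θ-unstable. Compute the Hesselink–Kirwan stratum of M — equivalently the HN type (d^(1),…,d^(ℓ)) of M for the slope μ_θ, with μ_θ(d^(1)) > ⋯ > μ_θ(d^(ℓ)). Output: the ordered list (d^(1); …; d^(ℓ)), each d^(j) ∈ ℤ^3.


Via rank(M_{q-1}∘⋯∘M_p): M ≅ I[1,1], I[1,3], I[2,3]^3.
μ_θ-semistable layers: μ^(1)=1; μ^(2)=0; μ^(3)=-2

((0, 0, 4); (0, 4, 0); (2, 0, 0))


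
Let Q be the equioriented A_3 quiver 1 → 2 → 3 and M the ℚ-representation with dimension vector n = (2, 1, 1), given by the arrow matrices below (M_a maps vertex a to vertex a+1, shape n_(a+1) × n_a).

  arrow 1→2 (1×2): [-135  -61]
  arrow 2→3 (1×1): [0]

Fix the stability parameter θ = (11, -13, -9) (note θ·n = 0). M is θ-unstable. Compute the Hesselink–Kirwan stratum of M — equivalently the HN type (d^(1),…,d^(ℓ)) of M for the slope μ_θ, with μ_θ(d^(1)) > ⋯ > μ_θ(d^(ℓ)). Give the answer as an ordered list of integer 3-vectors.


Via rank(M_{q-1}∘⋯∘M_p): M ≅ I[1,1], I[1,2], I[3,3].
μ_θ-semistable layers: μ^(1)=11; μ^(2)=-1; μ^(3)=-9

((1, 0, 0); (1, 1, 0); (0, 0, 1))


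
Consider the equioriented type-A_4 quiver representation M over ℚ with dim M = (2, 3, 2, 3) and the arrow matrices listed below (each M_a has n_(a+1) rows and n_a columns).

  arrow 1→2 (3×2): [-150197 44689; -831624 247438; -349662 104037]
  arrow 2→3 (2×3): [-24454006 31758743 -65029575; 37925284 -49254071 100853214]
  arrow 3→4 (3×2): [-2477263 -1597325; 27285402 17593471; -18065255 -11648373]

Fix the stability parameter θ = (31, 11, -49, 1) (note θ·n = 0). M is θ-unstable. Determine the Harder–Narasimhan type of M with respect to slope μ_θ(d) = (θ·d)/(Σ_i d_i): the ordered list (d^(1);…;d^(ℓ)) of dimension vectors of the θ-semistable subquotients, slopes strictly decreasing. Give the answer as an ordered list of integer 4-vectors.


Interval decomposition of M: I[1,2], I[1,4], I[2,4], I[4,4].
HN type (ℓ=4): μ^(1)=21; μ^(2)=1; μ^(3)=-7/3; μ^(4)=-19

((1, 1, 0, 0); (0, 0, 0, 3); (1, 1, 1, 0); (0, 1, 1, 0))


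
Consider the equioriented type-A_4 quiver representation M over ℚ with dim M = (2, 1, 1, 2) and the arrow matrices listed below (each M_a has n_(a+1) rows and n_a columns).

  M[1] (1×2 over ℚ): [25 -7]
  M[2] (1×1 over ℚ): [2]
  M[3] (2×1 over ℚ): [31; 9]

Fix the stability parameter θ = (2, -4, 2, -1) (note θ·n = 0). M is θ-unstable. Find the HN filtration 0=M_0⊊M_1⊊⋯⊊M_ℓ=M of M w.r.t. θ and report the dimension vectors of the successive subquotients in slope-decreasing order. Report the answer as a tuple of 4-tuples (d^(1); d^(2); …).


Via rank(M_{q-1}∘⋯∘M_p): M ≅ I[1,1], I[1,4], I[4,4].
μ_θ-semistable layers: μ^(1)=2; μ^(2)=1/2; μ^(3)=-1

((1, 0, 0, 0); (0, 0, 1, 1); (1, 1, 0, 1))


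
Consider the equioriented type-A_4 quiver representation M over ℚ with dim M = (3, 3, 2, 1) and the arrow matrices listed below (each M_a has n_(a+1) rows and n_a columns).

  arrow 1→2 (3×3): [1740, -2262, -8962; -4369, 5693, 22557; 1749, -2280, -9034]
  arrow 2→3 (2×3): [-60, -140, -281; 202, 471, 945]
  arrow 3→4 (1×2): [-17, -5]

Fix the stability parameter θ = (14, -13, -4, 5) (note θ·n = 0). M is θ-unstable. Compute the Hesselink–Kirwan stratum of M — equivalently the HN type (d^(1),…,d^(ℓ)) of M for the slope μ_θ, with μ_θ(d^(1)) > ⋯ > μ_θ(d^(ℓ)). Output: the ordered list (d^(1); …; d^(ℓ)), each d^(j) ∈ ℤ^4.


Via rank(M_{q-1}∘⋯∘M_p): M ≅ I[1,1], I[1,3], I[1,4], I[2,2].
μ_θ-semistable layers: μ^(1)=14; μ^(2)=5; μ^(3)=-1; μ^(4)=-13

((1, 0, 0, 0); (0, 0, 0, 1); (2, 2, 2, 0); (0, 1, 0, 0))


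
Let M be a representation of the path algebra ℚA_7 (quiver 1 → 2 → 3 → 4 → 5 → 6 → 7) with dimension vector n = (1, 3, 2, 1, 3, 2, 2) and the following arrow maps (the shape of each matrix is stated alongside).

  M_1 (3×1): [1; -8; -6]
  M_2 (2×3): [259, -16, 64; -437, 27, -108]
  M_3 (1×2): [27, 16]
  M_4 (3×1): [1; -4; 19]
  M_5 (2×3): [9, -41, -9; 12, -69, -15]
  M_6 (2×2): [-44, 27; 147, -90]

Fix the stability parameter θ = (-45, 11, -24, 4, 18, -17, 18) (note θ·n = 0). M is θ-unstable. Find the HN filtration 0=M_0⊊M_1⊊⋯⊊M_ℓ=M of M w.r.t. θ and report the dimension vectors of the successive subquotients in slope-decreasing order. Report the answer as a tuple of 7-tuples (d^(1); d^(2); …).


Barcode: M ≅ I[1,7], I[2,2], I[2,3], I[5,5], I[5,7]. HN layers by μ_θ (6 steps, strictly decreasing):
  μ^(1)=18; μ^(2)=11; μ^(3)=5/3; μ^(4)=1/2; μ^(5)=-13/2; μ^(6)=-45

((0, 0, 0, 0, 1, 0, 2); (0, 1, 0, 0, 0, 0, 0); (0, 0, 0, 1, 1, 1, 0); (0, 0, 0, 0, 1, 1, 0); (0, 2, 2, 0, 0, 0, 0); (1, 0, 0, 0, 0, 0, 0))


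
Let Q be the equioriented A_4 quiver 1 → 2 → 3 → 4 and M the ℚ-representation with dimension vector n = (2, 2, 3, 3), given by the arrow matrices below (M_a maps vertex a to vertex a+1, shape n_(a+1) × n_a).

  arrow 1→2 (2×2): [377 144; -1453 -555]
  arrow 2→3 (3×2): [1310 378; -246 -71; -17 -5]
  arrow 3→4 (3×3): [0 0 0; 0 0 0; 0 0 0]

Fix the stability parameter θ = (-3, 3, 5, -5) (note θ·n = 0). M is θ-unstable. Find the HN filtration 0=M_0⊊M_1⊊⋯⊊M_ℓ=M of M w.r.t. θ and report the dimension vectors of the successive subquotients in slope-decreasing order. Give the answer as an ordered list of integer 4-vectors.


Via rank(M_{q-1}∘⋯∘M_p): M ≅ I[1,3]^2, I[3,3], I[4,4]^3.
μ_θ-semistable layers: μ^(1)=5; μ^(2)=3; μ^(3)=-3; μ^(4)=-5

((0, 0, 3, 0); (0, 2, 0, 0); (2, 0, 0, 0); (0, 0, 0, 3))


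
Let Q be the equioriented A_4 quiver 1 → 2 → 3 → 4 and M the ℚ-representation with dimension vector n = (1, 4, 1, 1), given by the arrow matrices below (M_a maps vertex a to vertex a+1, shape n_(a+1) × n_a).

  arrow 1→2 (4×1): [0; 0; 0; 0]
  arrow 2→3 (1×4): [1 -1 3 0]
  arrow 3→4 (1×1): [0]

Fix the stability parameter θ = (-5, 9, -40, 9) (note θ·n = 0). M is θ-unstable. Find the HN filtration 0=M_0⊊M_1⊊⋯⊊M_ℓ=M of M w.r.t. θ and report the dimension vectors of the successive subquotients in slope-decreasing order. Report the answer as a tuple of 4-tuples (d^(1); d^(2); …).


Barcode: M ≅ I[1,1], I[2,2]^3, I[2,3], I[4,4]. HN layers by μ_θ (3 steps, strictly decreasing):
  μ^(1)=9; μ^(2)=-5; μ^(3)=-31/2

((0, 3, 0, 1); (1, 0, 0, 0); (0, 1, 1, 0))


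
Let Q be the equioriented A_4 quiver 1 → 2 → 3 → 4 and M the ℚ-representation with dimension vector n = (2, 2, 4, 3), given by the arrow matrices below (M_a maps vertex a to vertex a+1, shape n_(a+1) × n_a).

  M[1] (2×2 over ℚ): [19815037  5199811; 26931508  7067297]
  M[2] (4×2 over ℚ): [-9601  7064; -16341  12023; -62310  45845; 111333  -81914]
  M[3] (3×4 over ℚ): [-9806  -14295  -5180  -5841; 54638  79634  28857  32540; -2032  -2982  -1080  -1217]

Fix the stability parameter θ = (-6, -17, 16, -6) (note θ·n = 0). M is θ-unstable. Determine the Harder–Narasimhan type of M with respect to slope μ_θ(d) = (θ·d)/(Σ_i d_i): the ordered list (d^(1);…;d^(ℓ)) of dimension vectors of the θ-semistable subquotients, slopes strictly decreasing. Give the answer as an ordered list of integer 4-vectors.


Barcode: M ≅ I[1,4]^2, I[3,3], I[3,4]. HN layers by μ_θ (3 steps, strictly decreasing):
  μ^(1)=16; μ^(2)=5; μ^(3)=-23/2

((0, 0, 1, 0); (0, 0, 3, 3); (2, 2, 0, 0))


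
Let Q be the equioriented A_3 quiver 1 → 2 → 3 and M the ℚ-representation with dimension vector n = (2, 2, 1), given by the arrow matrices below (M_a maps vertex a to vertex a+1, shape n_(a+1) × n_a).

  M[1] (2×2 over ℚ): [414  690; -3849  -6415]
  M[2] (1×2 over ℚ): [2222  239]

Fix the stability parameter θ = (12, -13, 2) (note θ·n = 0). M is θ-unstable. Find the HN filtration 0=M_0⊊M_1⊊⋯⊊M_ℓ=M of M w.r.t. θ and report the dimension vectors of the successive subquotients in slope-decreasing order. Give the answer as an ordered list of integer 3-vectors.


Via rank(M_{q-1}∘⋯∘M_p): M ≅ I[1,1], I[1,3], I[2,2].
μ_θ-semistable layers: μ^(1)=12; μ^(2)=2; μ^(3)=-1/2; μ^(4)=-13

((1, 0, 0); (0, 0, 1); (1, 1, 0); (0, 1, 0))


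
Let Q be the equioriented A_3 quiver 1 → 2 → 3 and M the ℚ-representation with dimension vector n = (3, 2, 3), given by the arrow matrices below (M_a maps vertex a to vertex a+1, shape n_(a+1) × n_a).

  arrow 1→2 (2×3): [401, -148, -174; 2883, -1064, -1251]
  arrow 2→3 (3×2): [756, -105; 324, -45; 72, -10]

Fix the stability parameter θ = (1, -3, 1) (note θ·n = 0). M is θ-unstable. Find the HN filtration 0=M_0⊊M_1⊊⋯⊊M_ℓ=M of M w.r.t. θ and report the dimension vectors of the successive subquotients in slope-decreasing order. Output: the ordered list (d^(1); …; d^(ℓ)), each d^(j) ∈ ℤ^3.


Interval decomposition of M: I[1,1], I[1,2], I[1,3], I[3,3]^2.
HN type (ℓ=2): μ^(1)=1; μ^(2)=-1

((1, 0, 3); (2, 2, 0))


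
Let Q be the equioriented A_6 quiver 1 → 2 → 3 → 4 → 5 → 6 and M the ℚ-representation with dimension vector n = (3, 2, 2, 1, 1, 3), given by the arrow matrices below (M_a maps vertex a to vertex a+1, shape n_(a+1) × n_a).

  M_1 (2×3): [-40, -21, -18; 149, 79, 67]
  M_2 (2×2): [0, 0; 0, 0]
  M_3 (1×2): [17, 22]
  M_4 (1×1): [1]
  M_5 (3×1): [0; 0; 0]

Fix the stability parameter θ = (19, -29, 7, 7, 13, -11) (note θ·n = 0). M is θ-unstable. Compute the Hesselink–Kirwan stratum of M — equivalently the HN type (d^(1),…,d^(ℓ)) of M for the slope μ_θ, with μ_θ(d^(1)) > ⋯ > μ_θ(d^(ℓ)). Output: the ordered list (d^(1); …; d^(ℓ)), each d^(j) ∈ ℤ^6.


Via rank(M_{q-1}∘⋯∘M_p): M ≅ I[1,1], I[1,2]^2, I[3,3], I[3,5], I[6,6]^3.
μ_θ-semistable layers: μ^(1)=19; μ^(2)=13; μ^(3)=7; μ^(4)=-5; μ^(5)=-11

((1, 0, 0, 0, 0, 0); (0, 0, 0, 0, 1, 0); (0, 0, 2, 1, 0, 0); (2, 2, 0, 0, 0, 0); (0, 0, 0, 0, 0, 3))


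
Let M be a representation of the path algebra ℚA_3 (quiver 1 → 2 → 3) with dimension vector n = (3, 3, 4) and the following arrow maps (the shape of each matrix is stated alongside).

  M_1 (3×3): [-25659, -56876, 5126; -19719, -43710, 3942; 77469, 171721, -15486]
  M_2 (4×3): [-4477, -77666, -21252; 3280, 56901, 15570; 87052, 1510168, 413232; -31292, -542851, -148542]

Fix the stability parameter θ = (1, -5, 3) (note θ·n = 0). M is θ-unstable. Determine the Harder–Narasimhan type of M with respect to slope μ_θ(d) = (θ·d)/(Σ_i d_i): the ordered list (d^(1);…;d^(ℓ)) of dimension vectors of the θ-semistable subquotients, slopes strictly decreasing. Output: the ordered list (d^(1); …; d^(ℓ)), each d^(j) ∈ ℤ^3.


Via rank(M_{q-1}∘⋯∘M_p): M ≅ I[1,1], I[1,2], I[1,3], I[2,3], I[3,3]^2.
μ_θ-semistable layers: μ^(1)=3; μ^(2)=1; μ^(3)=-2; μ^(4)=-5

((0, 0, 4); (1, 0, 0); (2, 2, 0); (0, 1, 0))


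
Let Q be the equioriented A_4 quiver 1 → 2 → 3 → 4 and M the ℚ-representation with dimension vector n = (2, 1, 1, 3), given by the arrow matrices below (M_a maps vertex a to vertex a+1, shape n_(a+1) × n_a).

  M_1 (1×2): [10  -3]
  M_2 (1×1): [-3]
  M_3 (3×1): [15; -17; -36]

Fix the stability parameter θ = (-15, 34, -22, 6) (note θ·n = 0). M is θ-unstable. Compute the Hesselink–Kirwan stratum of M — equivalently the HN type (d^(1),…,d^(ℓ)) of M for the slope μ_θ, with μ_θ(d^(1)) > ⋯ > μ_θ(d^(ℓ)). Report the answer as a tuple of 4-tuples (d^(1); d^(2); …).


Interval decomposition of M: I[1,1], I[1,4], I[4,4]^2.
HN type (ℓ=2): μ^(1)=6; μ^(2)=-15

((0, 1, 1, 3); (2, 0, 0, 0))


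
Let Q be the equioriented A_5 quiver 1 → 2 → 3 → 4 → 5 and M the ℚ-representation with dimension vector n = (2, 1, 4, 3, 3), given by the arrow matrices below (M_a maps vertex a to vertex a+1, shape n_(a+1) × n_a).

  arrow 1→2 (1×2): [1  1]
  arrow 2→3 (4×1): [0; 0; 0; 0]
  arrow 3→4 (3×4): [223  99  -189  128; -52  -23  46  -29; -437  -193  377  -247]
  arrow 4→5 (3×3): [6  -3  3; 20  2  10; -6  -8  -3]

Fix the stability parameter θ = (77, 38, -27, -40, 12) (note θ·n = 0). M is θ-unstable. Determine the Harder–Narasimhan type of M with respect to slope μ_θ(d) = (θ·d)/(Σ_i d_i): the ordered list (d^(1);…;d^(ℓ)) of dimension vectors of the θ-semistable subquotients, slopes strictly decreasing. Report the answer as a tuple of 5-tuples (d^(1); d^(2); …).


Barcode: M ≅ I[1,1], I[1,2], I[3,3], I[3,4], I[3,5]^2, I[5,5]. HN layers by μ_θ (5 steps, strictly decreasing):
  μ^(1)=77; μ^(2)=115/2; μ^(3)=12; μ^(4)=-27; μ^(5)=-67/2

((1, 0, 0, 0, 0); (1, 1, 0, 0, 0); (0, 0, 0, 0, 3); (0, 0, 1, 0, 0); (0, 0, 3, 3, 0))


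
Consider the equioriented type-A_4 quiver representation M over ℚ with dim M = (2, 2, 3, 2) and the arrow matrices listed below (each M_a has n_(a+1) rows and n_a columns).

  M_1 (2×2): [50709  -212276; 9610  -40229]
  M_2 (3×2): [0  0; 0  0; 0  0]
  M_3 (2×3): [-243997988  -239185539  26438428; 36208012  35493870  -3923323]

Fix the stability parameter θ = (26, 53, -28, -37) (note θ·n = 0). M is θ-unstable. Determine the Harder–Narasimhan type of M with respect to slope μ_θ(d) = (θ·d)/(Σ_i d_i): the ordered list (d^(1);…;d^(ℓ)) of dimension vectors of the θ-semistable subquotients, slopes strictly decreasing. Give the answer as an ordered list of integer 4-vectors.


Barcode: M ≅ I[1,2]^2, I[3,3], I[3,4]^2. HN layers by μ_θ (4 steps, strictly decreasing):
  μ^(1)=53; μ^(2)=26; μ^(3)=-28; μ^(4)=-65/2

((0, 2, 0, 0); (2, 0, 0, 0); (0, 0, 1, 0); (0, 0, 2, 2))


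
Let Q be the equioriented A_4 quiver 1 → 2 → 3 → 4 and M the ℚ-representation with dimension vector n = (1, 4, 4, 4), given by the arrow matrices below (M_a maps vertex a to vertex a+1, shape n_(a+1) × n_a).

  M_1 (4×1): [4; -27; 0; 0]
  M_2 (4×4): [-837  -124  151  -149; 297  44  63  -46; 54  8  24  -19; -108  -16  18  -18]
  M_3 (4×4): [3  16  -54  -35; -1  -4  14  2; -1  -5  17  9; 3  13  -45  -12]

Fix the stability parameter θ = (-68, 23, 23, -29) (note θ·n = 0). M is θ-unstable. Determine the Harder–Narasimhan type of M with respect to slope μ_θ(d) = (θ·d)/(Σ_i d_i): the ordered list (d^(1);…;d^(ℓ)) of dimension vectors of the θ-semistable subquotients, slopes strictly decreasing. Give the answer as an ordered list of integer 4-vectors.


Barcode: M ≅ I[1,2], I[2,4]^3, I[3,3], I[4,4]. HN layers by μ_θ (4 steps, strictly decreasing):
  μ^(1)=23; μ^(2)=17/3; μ^(3)=-29; μ^(4)=-68

((0, 1, 1, 0); (0, 3, 3, 3); (0, 0, 0, 1); (1, 0, 0, 0))


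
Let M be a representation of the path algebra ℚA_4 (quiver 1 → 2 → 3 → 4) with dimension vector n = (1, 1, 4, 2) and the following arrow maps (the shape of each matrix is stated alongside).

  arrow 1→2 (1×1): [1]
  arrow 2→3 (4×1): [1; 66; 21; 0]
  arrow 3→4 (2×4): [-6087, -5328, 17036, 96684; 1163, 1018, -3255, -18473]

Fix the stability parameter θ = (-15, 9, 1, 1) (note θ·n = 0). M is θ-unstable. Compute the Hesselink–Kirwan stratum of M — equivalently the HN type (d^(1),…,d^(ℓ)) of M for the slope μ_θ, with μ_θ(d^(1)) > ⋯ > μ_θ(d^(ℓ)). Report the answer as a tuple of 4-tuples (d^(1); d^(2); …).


Interval decomposition of M: I[1,4], I[3,3]^2, I[3,4].
HN type (ℓ=3): μ^(1)=11/3; μ^(2)=1; μ^(3)=-15

((0, 1, 1, 1); (0, 0, 3, 1); (1, 0, 0, 0))


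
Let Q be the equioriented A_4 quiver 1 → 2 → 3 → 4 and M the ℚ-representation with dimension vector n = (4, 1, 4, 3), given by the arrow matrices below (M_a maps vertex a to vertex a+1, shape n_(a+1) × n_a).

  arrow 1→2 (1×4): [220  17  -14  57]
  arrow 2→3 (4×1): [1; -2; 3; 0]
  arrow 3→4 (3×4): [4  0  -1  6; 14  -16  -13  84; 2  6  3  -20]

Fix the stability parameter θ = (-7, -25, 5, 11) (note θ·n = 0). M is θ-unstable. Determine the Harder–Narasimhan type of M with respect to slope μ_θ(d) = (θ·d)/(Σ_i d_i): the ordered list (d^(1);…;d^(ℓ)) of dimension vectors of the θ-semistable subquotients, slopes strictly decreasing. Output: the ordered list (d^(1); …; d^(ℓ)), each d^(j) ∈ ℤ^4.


Barcode: M ≅ I[1,1]^3, I[1,4], I[3,3], I[3,4]^2. HN layers by μ_θ (4 steps, strictly decreasing):
  μ^(1)=11; μ^(2)=5; μ^(3)=-7; μ^(4)=-16

((0, 0, 0, 3); (0, 0, 4, 0); (3, 0, 0, 0); (1, 1, 0, 0))


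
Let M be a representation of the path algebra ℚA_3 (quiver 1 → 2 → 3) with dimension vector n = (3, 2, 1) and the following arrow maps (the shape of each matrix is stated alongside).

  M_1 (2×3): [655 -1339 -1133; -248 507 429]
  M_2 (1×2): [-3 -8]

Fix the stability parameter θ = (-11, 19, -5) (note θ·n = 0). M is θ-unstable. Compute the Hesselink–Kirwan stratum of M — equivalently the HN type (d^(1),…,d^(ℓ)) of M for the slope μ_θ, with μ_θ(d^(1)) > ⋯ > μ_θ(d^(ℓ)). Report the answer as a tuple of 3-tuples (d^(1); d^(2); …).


Via rank(M_{q-1}∘⋯∘M_p): M ≅ I[1,1], I[1,2], I[1,3].
μ_θ-semistable layers: μ^(1)=19; μ^(2)=7; μ^(3)=-11

((0, 1, 0); (0, 1, 1); (3, 0, 0))


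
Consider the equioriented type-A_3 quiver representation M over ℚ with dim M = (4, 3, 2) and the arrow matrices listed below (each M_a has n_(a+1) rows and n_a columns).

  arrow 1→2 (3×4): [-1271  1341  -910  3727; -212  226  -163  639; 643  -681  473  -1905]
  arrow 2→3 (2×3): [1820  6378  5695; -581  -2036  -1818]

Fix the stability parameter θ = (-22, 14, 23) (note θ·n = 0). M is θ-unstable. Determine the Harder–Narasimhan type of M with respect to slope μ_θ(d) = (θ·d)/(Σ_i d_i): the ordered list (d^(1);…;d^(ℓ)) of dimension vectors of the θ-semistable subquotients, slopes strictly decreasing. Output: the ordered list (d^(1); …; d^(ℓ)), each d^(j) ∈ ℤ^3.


Interval decomposition of M: I[1,1], I[1,2], I[1,3]^2.
HN type (ℓ=3): μ^(1)=23; μ^(2)=14; μ^(3)=-22

((0, 0, 2); (0, 3, 0); (4, 0, 0))


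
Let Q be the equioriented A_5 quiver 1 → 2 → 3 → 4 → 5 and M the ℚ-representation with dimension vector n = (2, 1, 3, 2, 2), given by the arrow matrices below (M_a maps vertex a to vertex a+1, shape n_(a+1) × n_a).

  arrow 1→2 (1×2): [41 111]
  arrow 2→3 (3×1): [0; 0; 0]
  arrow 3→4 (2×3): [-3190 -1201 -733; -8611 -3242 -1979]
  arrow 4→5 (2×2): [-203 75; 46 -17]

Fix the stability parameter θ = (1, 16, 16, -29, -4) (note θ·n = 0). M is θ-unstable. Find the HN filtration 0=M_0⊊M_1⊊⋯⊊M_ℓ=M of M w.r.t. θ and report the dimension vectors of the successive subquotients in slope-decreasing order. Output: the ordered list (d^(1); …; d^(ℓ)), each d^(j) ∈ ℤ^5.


Interval decomposition of M: I[1,1], I[1,2], I[3,3], I[3,5]^2.
HN type (ℓ=4): μ^(1)=16; μ^(2)=1; μ^(3)=-4; μ^(4)=-13/2

((0, 1, 1, 0, 0); (2, 0, 0, 0, 0); (0, 0, 0, 0, 2); (0, 0, 2, 2, 0))


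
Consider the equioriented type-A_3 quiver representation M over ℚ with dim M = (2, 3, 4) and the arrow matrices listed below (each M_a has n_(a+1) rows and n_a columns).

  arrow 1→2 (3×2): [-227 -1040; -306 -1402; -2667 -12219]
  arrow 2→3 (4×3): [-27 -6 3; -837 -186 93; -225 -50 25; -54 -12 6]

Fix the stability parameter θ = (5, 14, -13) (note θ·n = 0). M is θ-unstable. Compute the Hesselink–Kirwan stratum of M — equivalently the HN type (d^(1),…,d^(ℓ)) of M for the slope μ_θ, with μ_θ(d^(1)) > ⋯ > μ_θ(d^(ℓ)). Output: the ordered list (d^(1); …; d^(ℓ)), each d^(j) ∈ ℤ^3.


Interval decomposition of M: I[1,2], I[1,3], I[2,2], I[3,3]^3.
HN type (ℓ=4): μ^(1)=14; μ^(2)=5; μ^(3)=2; μ^(4)=-13

((0, 2, 0); (1, 0, 0); (1, 1, 1); (0, 0, 3))


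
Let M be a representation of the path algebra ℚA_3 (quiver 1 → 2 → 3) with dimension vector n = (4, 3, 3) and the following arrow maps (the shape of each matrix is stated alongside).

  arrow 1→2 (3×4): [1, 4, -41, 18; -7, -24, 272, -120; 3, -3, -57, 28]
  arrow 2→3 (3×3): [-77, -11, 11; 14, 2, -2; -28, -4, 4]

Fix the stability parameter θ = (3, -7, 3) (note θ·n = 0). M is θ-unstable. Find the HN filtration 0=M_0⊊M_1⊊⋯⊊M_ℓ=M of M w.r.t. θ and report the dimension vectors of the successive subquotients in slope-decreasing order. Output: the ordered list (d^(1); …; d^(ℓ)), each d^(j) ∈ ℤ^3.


Barcode: M ≅ I[1,1], I[1,2]^2, I[1,3], I[3,3]^2. HN layers by μ_θ (2 steps, strictly decreasing):
  μ^(1)=3; μ^(2)=-2

((1, 0, 3); (3, 3, 0))


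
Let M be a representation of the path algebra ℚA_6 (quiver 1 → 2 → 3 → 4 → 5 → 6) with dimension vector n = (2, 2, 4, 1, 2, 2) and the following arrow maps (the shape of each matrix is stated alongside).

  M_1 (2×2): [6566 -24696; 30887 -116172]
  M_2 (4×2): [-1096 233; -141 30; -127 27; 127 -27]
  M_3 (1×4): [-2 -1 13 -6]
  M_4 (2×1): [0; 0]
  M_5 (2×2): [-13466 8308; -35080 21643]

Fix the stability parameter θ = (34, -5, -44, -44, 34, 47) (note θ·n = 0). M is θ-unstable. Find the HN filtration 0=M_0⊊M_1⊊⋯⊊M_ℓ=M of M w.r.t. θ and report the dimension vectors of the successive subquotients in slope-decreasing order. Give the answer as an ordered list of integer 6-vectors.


Interval decomposition of M: I[1,1], I[1,4], I[2,3], I[3,3]^2, I[5,6]^2.
HN type (ℓ=5): μ^(1)=47; μ^(2)=34; μ^(3)=-59/4; μ^(4)=-49/2; μ^(5)=-44

((0, 0, 0, 0, 0, 2); (1, 0, 0, 0, 2, 0); (1, 1, 1, 1, 0, 0); (0, 1, 1, 0, 0, 0); (0, 0, 2, 0, 0, 0))


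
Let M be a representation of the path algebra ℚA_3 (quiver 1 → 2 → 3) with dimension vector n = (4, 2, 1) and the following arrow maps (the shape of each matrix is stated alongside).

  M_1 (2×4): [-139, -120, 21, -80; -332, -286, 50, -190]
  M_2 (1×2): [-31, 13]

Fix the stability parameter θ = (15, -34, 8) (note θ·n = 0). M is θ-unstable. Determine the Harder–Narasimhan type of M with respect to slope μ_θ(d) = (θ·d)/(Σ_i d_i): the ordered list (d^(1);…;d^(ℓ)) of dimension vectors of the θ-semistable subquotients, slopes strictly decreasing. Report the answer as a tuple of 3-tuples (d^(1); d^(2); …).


Interval decomposition of M: I[1,1]^2, I[1,2], I[1,3].
HN type (ℓ=3): μ^(1)=15; μ^(2)=8; μ^(3)=-19/2

((2, 0, 0); (0, 0, 1); (2, 2, 0))


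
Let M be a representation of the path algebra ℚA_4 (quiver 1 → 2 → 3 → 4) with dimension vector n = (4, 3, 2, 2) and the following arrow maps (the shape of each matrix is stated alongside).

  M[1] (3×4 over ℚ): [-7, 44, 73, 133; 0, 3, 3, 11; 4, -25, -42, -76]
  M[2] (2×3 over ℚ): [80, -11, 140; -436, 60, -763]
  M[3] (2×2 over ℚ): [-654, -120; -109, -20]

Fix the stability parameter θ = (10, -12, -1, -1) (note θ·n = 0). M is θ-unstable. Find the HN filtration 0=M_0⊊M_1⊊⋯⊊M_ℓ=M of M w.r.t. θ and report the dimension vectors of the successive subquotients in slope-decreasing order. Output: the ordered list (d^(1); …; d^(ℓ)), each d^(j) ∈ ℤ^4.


Via rank(M_{q-1}∘⋯∘M_p): M ≅ I[1,1], I[1,2], I[1,3], I[1,4], I[4,4].
μ_θ-semistable layers: μ^(1)=10; μ^(2)=-1

((1, 0, 0, 0); (3, 3, 2, 2))


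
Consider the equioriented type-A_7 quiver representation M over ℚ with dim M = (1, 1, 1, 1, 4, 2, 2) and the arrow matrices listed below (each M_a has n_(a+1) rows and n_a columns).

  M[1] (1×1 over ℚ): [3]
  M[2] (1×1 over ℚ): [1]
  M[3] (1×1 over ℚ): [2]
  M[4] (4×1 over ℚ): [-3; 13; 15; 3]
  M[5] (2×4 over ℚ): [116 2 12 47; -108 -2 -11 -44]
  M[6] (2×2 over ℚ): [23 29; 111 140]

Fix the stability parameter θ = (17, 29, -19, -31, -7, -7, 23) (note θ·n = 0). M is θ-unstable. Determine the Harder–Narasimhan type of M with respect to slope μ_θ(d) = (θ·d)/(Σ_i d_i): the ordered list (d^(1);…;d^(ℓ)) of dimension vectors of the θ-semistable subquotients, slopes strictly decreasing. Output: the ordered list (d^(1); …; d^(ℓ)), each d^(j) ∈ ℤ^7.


Via rank(M_{q-1}∘⋯∘M_p): M ≅ I[1,7], I[5,5]^2, I[5,7].
μ_θ-semistable layers: μ^(1)=23; μ^(2)=-3; μ^(3)=-7

((0, 0, 0, 0, 0, 0, 2); (1, 1, 1, 1, 1, 1, 0); (0, 0, 0, 0, 3, 1, 0))


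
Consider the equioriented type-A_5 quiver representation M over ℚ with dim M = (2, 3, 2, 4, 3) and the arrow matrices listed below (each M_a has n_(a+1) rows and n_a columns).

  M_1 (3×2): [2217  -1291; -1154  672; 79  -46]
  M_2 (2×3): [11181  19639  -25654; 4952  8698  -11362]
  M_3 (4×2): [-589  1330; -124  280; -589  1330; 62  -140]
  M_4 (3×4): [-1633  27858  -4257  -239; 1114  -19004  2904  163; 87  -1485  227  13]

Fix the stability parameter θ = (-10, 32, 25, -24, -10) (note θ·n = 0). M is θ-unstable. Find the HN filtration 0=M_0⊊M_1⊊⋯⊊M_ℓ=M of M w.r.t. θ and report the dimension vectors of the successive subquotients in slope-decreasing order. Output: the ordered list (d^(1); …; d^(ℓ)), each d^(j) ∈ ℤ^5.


Via rank(M_{q-1}∘⋯∘M_p): M ≅ I[1,3], I[1,4], I[2,2], I[4,5]^3.
μ_θ-semistable layers: μ^(1)=32; μ^(2)=57/2; μ^(3)=11; μ^(4)=-10; μ^(5)=-24

((0, 1, 0, 0, 0); (0, 1, 1, 0, 0); (0, 1, 1, 1, 0); (2, 0, 0, 0, 3); (0, 0, 0, 3, 0))
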